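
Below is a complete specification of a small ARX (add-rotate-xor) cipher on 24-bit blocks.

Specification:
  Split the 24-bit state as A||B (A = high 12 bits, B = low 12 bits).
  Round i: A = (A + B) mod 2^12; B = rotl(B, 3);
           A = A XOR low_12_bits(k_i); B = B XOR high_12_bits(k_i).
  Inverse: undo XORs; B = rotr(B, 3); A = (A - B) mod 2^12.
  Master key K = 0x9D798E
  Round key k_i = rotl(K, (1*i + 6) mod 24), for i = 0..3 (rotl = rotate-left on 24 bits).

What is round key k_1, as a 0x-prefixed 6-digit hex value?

K = 0x9D798E
k_0 = rotl(K, (1*0+6) mod 24) = rotl(K, 6) = 0x5E63A7
k_1 = rotl(K, (1*1+6) mod 24) = rotl(K, 7) = 0xBCC74E

0xBCC74E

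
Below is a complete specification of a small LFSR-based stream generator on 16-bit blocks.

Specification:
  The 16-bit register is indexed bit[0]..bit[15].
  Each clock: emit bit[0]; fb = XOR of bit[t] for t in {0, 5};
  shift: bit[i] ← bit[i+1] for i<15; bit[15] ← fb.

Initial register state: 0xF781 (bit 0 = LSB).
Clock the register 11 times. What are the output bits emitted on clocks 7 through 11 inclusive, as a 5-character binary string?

reg_0 = 0xF781
clock 1: out=1, reg = 0xFBC0
clock 2: out=0, reg = 0x7DE0
clock 3: out=0, reg = 0xBEF0
clock 4: out=0, reg = 0xDF78
clock 5: out=0, reg = 0xEFBC
clock 6: out=0, reg = 0xF7DE
clock 7: out=0, reg = 0x7BEF
clock 8: out=1, reg = 0x3DF7
clock 9: out=1, reg = 0x1EFB
clock 10: out=1, reg = 0x0F7D
clock 11: out=1, reg = 0x07BE

01111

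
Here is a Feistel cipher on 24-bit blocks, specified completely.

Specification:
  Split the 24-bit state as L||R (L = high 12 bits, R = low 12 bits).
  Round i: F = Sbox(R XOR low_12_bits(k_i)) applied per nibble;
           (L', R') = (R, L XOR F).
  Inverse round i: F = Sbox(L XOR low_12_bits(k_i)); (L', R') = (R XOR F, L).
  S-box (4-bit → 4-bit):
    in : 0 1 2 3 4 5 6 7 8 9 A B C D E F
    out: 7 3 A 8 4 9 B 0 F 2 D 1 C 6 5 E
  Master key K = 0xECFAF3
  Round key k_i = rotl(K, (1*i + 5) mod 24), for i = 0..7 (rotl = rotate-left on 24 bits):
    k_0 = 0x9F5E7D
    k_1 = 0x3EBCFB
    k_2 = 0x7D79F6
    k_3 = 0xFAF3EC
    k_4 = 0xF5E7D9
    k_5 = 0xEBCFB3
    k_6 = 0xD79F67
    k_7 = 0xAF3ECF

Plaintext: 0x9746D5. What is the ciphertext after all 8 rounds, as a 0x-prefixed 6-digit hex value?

s_0 = plaintext = 0x9746D5
s_1 = Round(s_0, k_0) = 0x6D56AB
s_2 = Round(s_1, k_1) = 0x6ABB42
s_3 = Round(s_2, k_2) = 0xB42CBF
s_4 = Round(s_3, k_3) = 0xCBF5DA
s_5 = Round(s_4, k_4) = 0x5DA6C7
s_6 = Round(s_5, k_5) = 0x6C77DE
s_7 = Round(s_6, k_6) = 0x7DE9D5
s_8 = Round(s_7, k_7) = 0x9D57E3

0x9D57E3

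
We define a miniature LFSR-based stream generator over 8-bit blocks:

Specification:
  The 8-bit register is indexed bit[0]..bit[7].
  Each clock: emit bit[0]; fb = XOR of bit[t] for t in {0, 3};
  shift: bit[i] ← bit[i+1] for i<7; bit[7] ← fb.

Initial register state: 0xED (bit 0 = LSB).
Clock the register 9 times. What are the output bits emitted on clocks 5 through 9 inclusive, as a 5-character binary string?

reg_0 = 0xED
clock 1: out=1, reg = 0x76
clock 2: out=0, reg = 0x3B
clock 3: out=1, reg = 0x1D
clock 4: out=1, reg = 0x0E
clock 5: out=0, reg = 0x87
clock 6: out=1, reg = 0xC3
clock 7: out=1, reg = 0xE1
clock 8: out=1, reg = 0xF0
clock 9: out=0, reg = 0x78

01110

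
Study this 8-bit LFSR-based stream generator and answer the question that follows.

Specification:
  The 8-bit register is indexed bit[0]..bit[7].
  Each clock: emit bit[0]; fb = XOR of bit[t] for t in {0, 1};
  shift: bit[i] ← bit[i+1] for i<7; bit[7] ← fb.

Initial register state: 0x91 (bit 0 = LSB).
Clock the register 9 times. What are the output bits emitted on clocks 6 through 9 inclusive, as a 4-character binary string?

0011

reg_0 = 0x91
clock 1: out=1, reg = 0xC8
clock 2: out=0, reg = 0x64
clock 3: out=0, reg = 0x32
clock 4: out=0, reg = 0x99
clock 5: out=1, reg = 0xCC
clock 6: out=0, reg = 0x66
clock 7: out=0, reg = 0xB3
clock 8: out=1, reg = 0x59
clock 9: out=1, reg = 0xAC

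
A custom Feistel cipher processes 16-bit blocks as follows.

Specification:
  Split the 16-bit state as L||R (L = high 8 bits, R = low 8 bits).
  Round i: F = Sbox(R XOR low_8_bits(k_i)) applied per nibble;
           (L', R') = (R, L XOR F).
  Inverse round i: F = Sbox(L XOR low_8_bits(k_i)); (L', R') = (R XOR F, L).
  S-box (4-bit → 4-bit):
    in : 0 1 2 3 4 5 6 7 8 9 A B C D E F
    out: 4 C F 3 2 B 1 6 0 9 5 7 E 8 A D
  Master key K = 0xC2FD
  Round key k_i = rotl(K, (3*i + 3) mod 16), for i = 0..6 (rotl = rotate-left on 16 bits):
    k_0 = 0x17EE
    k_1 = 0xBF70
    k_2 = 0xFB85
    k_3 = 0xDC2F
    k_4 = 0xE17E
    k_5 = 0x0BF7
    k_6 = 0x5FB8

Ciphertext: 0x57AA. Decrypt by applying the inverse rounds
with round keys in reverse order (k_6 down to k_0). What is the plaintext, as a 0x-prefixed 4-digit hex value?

0x78A3

s_0 = ciphertext = 0x57AA
s_1 = InvRound(s_0, k_6) = 0x0757
s_2 = InvRound(s_1, k_5) = 0x8307
s_3 = InvRound(s_2, k_4) = 0xDF83
s_4 = InvRound(s_3, k_3) = 0x57DF
s_5 = InvRound(s_4, k_2) = 0x5057
s_6 = InvRound(s_5, k_1) = 0xA350
s_7 = InvRound(s_6, k_0) = 0x78A3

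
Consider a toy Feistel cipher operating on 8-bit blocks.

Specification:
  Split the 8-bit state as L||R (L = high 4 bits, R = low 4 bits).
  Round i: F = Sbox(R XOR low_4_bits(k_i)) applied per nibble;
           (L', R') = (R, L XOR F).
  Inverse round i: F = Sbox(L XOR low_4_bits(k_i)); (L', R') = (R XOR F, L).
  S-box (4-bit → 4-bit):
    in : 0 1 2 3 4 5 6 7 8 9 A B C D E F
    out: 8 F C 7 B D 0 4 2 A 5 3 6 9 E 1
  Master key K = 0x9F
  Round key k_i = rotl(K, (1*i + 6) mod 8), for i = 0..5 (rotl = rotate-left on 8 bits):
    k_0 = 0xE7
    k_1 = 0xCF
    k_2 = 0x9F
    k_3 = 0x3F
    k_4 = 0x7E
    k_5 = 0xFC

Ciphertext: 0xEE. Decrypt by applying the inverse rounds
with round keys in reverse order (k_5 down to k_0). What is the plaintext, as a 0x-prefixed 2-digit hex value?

s_0 = ciphertext = 0xEE
s_1 = InvRound(s_0, k_5) = 0x2E
s_2 = InvRound(s_1, k_4) = 0x82
s_3 = InvRound(s_2, k_3) = 0x68
s_4 = InvRound(s_3, k_2) = 0x26
s_5 = InvRound(s_4, k_1) = 0xF2
s_6 = InvRound(s_5, k_0) = 0x0F

0x0F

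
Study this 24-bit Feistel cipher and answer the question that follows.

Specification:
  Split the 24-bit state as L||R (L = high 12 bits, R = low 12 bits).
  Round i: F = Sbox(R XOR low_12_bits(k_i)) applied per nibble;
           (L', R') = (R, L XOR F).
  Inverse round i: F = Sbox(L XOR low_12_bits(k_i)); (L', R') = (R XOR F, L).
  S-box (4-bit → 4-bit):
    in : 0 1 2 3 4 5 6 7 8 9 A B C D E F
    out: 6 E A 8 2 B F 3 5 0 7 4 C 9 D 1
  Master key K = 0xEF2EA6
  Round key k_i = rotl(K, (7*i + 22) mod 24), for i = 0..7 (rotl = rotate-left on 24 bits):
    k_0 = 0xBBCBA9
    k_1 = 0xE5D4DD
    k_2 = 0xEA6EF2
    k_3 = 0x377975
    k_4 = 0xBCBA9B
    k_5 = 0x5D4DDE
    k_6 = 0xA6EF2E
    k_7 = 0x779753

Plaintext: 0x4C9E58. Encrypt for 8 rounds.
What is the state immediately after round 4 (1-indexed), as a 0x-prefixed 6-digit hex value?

s_0 = plaintext = 0x4C9E58
s_1 = Round(s_0, k_0) = 0xE58FD7
s_2 = Round(s_1, k_1) = 0xFD7A3F
s_3 = Round(s_2, k_2) = 0xA3FD1E
s_4 = Round(s_3, k_3) = 0xD1E8CB
s_5 = Round(s_4, k_4) = 0x8CB7A8
s_6 = Round(s_5, k_5) = 0x7A8FF4
s_7 = Round(s_6, k_6) = 0xFF413F
s_8 = Round(s_7, k_7) = 0x13F008

0xD1E8CB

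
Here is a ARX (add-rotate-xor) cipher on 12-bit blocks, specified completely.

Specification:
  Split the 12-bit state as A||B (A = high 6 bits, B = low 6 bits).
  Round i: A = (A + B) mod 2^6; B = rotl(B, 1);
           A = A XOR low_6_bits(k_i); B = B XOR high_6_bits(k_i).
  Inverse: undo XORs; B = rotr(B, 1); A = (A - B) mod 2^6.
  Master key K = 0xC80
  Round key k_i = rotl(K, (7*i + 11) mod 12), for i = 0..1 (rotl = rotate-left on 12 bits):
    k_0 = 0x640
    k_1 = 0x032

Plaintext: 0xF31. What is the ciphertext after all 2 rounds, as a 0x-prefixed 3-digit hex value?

s_0 = plaintext = 0xF31
s_1 = Round(s_0, k_0) = 0xB7A
s_2 = Round(s_1, k_1) = 0x575

0x575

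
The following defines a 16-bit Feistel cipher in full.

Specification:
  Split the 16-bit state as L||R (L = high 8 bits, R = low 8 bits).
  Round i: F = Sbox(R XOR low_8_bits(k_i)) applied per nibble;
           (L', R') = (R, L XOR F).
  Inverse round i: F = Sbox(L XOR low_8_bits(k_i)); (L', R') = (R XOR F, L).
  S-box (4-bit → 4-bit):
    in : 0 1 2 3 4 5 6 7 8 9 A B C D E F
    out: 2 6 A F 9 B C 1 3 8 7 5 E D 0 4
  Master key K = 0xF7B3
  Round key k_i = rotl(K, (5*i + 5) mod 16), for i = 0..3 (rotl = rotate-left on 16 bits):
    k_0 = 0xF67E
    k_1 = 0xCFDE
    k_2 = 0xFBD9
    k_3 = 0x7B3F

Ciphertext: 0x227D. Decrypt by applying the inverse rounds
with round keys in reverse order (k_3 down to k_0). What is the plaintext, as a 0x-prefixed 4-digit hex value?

s_0 = ciphertext = 0x227D
s_1 = InvRound(s_0, k_3) = 0x1022
s_2 = InvRound(s_1, k_2) = 0xCA10
s_3 = InvRound(s_2, k_1) = 0x79CA
s_4 = InvRound(s_3, k_0) = 0xEB79

0xEB79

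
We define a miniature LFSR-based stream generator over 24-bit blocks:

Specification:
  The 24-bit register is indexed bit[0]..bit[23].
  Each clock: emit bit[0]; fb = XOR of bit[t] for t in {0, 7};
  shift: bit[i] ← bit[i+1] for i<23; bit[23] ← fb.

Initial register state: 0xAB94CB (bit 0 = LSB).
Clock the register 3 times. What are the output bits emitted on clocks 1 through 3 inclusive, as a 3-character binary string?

reg_0 = 0xAB94CB
clock 1: out=1, reg = 0x55CA65
clock 2: out=1, reg = 0xAAE532
clock 3: out=0, reg = 0x557299

110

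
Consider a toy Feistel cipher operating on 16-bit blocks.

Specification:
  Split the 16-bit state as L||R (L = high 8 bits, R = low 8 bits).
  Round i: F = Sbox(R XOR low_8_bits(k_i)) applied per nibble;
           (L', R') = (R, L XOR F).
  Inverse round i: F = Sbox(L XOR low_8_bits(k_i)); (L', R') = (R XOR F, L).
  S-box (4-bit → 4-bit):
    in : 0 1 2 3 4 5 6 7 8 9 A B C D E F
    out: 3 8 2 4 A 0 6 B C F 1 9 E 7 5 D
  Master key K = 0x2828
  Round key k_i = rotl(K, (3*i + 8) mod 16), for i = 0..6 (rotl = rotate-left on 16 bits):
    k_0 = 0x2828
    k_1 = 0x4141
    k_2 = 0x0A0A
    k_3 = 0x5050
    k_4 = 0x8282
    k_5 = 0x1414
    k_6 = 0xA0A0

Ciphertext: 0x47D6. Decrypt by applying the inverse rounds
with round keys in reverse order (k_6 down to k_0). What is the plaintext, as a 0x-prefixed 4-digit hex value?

s_0 = ciphertext = 0x47D6
s_1 = InvRound(s_0, k_6) = 0x8D47
s_2 = InvRound(s_1, k_5) = 0xB88D
s_3 = InvRound(s_2, k_4) = 0xCCB8
s_4 = InvRound(s_3, k_3) = 0x46CC
s_5 = InvRound(s_4, k_2) = 0x6246
s_6 = InvRound(s_5, k_1) = 0x6262
s_7 = InvRound(s_6, k_0) = 0xC362

0xC362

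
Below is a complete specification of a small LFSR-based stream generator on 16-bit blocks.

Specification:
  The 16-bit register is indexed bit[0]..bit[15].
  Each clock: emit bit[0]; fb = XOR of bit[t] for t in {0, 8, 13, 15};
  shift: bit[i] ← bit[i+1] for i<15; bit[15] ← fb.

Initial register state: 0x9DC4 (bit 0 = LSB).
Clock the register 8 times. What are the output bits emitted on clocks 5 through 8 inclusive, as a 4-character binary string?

0011

reg_0 = 0x9DC4
clock 1: out=0, reg = 0x4EE2
clock 2: out=0, reg = 0x2771
clock 3: out=1, reg = 0x93B8
clock 4: out=0, reg = 0x49DC
clock 5: out=0, reg = 0xA4EE
clock 6: out=0, reg = 0x5277
clock 7: out=1, reg = 0xA93B
clock 8: out=1, reg = 0x549D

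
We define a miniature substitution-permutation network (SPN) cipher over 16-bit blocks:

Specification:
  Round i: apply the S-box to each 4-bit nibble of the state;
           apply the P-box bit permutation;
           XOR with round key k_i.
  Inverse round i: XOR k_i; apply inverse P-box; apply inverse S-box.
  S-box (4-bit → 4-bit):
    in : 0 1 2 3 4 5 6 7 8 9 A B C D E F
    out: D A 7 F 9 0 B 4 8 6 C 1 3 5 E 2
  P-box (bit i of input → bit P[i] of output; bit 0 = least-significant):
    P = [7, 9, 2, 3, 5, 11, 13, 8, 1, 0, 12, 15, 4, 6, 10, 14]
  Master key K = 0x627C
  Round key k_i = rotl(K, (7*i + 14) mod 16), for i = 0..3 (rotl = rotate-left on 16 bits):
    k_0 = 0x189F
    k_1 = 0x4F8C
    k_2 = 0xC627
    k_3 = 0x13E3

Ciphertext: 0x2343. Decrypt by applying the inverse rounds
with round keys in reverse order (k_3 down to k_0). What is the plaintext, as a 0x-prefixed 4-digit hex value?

0xB65A

s_0 = ciphertext = 0x2343
s_1 = InvRound(s_0, k_3) = 0x57DB
s_2 = InvRound(s_1, k_2) = 0xCA40
s_3 = InvRound(s_2, k_1) = 0x9880
s_4 = InvRound(s_3, k_0) = 0xB65A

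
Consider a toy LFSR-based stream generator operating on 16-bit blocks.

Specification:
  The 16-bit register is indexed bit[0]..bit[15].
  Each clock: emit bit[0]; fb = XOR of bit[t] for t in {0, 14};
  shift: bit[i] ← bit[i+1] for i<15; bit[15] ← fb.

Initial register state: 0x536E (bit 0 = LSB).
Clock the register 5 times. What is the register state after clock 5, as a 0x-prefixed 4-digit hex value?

0x1A9B

reg_0 = 0x536E
clock 1: out=0, reg = 0xA9B7
clock 2: out=1, reg = 0xD4DB
clock 3: out=1, reg = 0x6A6D
clock 4: out=1, reg = 0x3536
clock 5: out=0, reg = 0x1A9B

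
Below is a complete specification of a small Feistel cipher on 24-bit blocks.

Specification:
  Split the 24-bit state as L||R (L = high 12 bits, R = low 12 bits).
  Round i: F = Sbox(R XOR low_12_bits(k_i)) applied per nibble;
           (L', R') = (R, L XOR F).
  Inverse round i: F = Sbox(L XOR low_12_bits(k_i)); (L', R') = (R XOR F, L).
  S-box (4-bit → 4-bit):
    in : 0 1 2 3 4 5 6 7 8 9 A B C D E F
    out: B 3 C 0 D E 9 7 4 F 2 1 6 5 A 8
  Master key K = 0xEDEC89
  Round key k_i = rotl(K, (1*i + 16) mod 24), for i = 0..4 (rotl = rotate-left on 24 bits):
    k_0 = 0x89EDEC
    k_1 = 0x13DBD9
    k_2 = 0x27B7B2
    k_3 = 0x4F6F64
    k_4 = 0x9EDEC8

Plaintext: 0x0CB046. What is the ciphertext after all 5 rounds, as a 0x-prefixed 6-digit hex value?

0x2F3660

s_0 = plaintext = 0x0CB046
s_1 = Round(s_0, k_0) = 0x0465E9
s_2 = Round(s_1, k_1) = 0x5E9A4D
s_3 = Round(s_2, k_2) = 0xA4D061
s_4 = Round(s_3, k_3) = 0x0612F3
s_5 = Round(s_4, k_4) = 0x2F3660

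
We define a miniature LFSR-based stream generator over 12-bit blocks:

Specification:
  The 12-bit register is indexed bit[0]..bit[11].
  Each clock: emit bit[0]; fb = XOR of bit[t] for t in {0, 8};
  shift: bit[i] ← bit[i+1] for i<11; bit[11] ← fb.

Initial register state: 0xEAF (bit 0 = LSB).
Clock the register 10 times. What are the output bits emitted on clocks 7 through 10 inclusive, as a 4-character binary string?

reg_0 = 0xEAF
clock 1: out=1, reg = 0xF57
clock 2: out=1, reg = 0x7AB
clock 3: out=1, reg = 0x3D5
clock 4: out=1, reg = 0x1EA
clock 5: out=0, reg = 0x8F5
clock 6: out=1, reg = 0xC7A
clock 7: out=0, reg = 0x63D
clock 8: out=1, reg = 0xB1E
clock 9: out=0, reg = 0xD8F
clock 10: out=1, reg = 0x6C7

0101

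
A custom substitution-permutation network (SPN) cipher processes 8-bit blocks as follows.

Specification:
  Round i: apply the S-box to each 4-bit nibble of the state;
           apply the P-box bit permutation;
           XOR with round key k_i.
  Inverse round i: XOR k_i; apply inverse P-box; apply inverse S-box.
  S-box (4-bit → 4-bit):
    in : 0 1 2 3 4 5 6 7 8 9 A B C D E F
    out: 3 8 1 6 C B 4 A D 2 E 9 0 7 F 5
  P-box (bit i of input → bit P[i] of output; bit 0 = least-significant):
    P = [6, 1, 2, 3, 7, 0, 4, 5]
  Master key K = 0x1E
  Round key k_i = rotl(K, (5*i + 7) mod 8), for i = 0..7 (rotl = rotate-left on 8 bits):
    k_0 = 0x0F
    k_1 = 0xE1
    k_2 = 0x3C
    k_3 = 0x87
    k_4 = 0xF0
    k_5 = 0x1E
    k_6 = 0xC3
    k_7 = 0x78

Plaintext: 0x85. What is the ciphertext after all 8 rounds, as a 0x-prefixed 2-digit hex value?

s_0 = plaintext = 0x85
s_1 = Round(s_0, k_0) = 0xF5
s_2 = Round(s_1, k_1) = 0x3B
s_3 = Round(s_2, k_2) = 0x65
s_4 = Round(s_3, k_3) = 0xDD
s_5 = Round(s_4, k_4) = 0x27
s_6 = Round(s_5, k_5) = 0x94
s_7 = Round(s_6, k_6) = 0xCE
s_8 = Round(s_7, k_7) = 0x36

0x36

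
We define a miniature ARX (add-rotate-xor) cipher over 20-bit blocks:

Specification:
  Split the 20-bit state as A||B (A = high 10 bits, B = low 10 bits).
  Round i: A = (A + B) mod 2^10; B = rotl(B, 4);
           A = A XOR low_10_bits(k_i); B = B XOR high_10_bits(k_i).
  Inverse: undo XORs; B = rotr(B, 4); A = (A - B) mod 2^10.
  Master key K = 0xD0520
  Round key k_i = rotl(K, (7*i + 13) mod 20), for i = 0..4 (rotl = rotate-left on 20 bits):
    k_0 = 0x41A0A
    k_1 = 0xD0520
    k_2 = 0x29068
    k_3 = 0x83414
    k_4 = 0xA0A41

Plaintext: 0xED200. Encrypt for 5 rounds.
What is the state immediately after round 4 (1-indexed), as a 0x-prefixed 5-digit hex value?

s_0 = plaintext = 0xED200
s_1 = Round(s_0, k_0) = 0xEF90E
s_2 = Round(s_1, k_1) = 0x7B3A5
s_3 = Round(s_2, k_2) = 0x7E6FA
s_4 = Round(s_3, k_3) = 0x39DA6
s_5 = Round(s_4, k_4) = 0x330E4

0x39DA6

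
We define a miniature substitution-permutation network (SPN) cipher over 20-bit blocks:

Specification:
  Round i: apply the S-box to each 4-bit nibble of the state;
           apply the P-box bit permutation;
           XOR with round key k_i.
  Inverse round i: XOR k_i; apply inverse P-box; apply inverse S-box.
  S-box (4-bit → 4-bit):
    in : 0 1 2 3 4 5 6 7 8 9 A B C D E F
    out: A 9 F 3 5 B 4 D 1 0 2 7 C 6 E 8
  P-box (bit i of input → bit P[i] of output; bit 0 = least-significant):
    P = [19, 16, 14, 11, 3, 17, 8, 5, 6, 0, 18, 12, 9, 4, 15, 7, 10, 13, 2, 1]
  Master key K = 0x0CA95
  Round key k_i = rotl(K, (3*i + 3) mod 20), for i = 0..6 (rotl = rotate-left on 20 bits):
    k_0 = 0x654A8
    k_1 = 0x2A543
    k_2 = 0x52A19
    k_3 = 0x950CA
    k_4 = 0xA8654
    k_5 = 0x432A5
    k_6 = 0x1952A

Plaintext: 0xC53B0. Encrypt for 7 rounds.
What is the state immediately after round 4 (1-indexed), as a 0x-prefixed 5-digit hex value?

s_0 = plaintext = 0xC53B0
s_1 = Round(s_0, k_0) = 0x55F77
s_2 = Round(s_1, k_1) = 0xADAF9
s_3 = Round(s_2, k_2) = 0x58A28
s_4 = Round(s_3, k_3) = 0x377E1
s_5 = Round(s_4, k_4) = 0x439B4
s_6 = Round(s_5, k_5) = 0xE75B9
s_7 = Round(s_6, k_6) = 0x326E5

0x377E1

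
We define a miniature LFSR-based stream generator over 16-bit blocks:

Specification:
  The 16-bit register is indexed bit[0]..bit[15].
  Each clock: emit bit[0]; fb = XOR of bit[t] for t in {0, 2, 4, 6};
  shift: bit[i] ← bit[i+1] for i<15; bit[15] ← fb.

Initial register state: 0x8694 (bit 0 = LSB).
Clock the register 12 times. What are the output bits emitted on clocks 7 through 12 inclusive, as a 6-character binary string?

010110

reg_0 = 0x8694
clock 1: out=0, reg = 0x434A
clock 2: out=0, reg = 0xA1A5
clock 3: out=1, reg = 0x50D2
clock 4: out=0, reg = 0x2869
clock 5: out=1, reg = 0x1434
clock 6: out=0, reg = 0x0A1A
clock 7: out=0, reg = 0x850D
clock 8: out=1, reg = 0x4286
clock 9: out=0, reg = 0xA143
clock 10: out=1, reg = 0x50A1
clock 11: out=1, reg = 0xA850
clock 12: out=0, reg = 0x5428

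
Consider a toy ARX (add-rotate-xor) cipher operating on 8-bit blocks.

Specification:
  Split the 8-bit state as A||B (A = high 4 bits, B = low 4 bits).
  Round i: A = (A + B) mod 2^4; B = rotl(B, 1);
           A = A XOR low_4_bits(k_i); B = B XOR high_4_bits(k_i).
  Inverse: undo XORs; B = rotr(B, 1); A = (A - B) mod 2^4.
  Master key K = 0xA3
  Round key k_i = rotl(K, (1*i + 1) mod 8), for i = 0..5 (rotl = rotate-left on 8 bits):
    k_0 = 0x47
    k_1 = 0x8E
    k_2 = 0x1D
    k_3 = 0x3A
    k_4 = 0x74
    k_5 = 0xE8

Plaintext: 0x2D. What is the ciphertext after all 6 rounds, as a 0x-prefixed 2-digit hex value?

0xC3

s_0 = plaintext = 0x2D
s_1 = Round(s_0, k_0) = 0x8F
s_2 = Round(s_1, k_1) = 0x97
s_3 = Round(s_2, k_2) = 0xDF
s_4 = Round(s_3, k_3) = 0x6C
s_5 = Round(s_4, k_4) = 0x6E
s_6 = Round(s_5, k_5) = 0xC3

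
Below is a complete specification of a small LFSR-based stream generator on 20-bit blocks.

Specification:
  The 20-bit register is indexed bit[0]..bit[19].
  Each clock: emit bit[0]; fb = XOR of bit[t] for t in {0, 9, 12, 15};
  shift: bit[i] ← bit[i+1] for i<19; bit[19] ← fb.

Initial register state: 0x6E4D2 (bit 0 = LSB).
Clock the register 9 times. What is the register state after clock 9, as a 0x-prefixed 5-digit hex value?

reg_0 = 0x6E4D2
clock 1: out=0, reg = 0xB7269
clock 2: out=1, reg = 0xDB934
clock 3: out=0, reg = 0x6DC9A
clock 4: out=0, reg = 0x36E4D
clock 5: out=1, reg = 0x1B726
clock 6: out=0, reg = 0x8DB93
clock 7: out=1, reg = 0x46DC9
clock 8: out=1, reg = 0xA36E4
clock 9: out=0, reg = 0x51B72

0x51B72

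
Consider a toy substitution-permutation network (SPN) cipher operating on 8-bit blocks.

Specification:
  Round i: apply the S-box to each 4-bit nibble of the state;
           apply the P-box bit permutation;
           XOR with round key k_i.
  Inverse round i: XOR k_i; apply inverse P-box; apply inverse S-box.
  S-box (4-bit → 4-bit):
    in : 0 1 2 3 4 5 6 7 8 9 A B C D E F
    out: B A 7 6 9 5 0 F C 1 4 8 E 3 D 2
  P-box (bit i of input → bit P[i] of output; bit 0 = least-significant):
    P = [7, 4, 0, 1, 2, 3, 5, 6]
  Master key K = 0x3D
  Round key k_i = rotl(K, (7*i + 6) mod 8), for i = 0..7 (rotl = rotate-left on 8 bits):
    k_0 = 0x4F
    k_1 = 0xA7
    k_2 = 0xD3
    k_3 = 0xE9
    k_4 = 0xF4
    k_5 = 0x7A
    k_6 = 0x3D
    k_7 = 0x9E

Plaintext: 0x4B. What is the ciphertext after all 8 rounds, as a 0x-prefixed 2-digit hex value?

0xA5

s_0 = plaintext = 0x4B
s_1 = Round(s_0, k_0) = 0x09
s_2 = Round(s_1, k_1) = 0x6B
s_3 = Round(s_2, k_2) = 0xD1
s_4 = Round(s_3, k_3) = 0xF7
s_5 = Round(s_4, k_4) = 0x6F
s_6 = Round(s_5, k_5) = 0x6A
s_7 = Round(s_6, k_6) = 0x3C
s_8 = Round(s_7, k_7) = 0xA5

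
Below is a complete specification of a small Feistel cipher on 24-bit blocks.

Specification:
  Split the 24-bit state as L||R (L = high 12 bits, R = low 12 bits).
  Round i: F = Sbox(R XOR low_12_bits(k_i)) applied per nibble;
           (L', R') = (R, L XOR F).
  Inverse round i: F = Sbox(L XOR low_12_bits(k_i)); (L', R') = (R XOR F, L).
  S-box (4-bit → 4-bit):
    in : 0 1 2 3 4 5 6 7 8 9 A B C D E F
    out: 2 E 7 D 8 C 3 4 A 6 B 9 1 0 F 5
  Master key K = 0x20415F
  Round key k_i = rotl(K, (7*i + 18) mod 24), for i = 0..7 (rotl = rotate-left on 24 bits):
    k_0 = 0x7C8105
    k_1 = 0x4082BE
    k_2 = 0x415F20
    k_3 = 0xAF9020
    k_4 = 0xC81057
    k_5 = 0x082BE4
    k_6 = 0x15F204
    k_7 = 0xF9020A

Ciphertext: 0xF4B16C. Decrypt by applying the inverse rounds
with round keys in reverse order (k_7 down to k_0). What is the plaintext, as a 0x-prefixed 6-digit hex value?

0x33D413

s_0 = ciphertext = 0xF4B16C
s_1 = InvRound(s_0, k_7) = 0x1E2F4B
s_2 = InvRound(s_1, k_6) = 0x2B81E2
s_3 = InvRound(s_2, k_5) = 0x7232B8
s_4 = InvRound(s_3, k_4) = 0x6F0723
s_5 = InvRound(s_4, k_3) = 0x4216F0
s_6 = InvRound(s_5, k_2) = 0xFDE421
s_7 = InvRound(s_6, k_1) = 0x413FDE
s_8 = InvRound(s_7, k_0) = 0x33D413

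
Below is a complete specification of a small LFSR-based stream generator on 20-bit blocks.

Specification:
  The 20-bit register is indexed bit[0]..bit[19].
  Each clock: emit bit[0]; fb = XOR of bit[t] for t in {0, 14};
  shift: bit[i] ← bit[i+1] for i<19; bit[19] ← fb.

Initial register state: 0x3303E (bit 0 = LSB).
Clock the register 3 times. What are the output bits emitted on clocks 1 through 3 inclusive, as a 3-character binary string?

reg_0 = 0x3303E
clock 1: out=0, reg = 0x1981F
clock 2: out=1, reg = 0x8CC0F
clock 3: out=1, reg = 0x46607

011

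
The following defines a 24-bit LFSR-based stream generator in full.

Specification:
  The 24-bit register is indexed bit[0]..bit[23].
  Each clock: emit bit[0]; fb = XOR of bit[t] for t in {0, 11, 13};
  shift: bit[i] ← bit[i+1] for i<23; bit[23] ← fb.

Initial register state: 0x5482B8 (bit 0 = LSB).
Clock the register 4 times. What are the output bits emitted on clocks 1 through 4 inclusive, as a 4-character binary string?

reg_0 = 0x5482B8
clock 1: out=0, reg = 0x2A415C
clock 2: out=0, reg = 0x1520AE
clock 3: out=0, reg = 0x8A9057
clock 4: out=1, reg = 0xC5482B

0001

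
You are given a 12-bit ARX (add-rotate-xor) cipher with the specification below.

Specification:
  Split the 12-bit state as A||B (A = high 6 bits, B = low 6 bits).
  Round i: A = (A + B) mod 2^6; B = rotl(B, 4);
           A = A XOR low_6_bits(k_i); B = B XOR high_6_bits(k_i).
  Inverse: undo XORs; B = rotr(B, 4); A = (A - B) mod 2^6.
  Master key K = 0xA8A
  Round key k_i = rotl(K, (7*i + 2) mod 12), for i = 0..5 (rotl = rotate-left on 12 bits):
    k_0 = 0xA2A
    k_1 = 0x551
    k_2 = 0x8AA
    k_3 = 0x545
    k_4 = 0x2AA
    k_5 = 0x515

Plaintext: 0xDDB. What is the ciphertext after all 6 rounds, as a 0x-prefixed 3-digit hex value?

s_0 = plaintext = 0xDDB
s_1 = Round(s_0, k_0) = 0xE1E
s_2 = Round(s_1, k_1) = 0x1F2
s_3 = Round(s_2, k_2) = 0x4CE
s_4 = Round(s_3, k_3) = 0x936
s_5 = Round(s_4, k_4) = 0xC27
s_6 = Round(s_5, k_5) = 0x0AD

0x0AD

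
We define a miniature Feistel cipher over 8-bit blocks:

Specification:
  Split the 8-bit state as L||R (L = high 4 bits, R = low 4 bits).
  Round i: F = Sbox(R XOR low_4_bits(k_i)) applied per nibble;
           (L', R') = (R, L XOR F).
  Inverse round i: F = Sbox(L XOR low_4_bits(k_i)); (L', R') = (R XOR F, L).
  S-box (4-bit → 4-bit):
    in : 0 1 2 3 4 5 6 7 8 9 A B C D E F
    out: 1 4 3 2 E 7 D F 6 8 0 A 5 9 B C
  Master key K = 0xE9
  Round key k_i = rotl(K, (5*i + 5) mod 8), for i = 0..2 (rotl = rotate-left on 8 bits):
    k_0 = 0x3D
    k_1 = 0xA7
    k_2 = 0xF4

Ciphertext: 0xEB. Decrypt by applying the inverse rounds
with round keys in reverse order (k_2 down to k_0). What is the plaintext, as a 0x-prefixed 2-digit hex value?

0x6B

s_0 = ciphertext = 0xEB
s_1 = InvRound(s_0, k_2) = 0xBE
s_2 = InvRound(s_1, k_1) = 0xBB
s_3 = InvRound(s_2, k_0) = 0x6B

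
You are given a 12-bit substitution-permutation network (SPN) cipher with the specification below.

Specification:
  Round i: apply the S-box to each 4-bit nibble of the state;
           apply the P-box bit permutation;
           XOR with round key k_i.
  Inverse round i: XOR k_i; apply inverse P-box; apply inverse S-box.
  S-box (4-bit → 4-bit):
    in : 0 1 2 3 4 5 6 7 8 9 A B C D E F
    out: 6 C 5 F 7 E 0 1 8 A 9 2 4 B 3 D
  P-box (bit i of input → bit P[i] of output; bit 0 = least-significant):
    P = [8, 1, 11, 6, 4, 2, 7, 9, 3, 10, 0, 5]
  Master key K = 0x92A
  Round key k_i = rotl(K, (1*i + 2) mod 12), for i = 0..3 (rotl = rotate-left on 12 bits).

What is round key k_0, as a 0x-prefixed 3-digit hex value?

0x4AA

K = 0x92A
k_0 = rotl(K, (1*0+2) mod 12) = rotl(K, 2) = 0x4AA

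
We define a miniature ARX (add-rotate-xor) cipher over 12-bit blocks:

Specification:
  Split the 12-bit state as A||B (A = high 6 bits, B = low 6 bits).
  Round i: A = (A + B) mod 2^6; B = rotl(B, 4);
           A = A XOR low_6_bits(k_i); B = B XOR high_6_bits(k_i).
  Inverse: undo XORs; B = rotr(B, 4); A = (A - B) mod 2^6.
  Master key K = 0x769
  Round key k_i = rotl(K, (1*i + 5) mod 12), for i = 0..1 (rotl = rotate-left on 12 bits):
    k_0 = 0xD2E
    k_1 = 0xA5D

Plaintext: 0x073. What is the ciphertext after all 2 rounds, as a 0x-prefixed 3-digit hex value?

0xFEB

s_0 = plaintext = 0x073
s_1 = Round(s_0, k_0) = 0x688
s_2 = Round(s_1, k_1) = 0xFEB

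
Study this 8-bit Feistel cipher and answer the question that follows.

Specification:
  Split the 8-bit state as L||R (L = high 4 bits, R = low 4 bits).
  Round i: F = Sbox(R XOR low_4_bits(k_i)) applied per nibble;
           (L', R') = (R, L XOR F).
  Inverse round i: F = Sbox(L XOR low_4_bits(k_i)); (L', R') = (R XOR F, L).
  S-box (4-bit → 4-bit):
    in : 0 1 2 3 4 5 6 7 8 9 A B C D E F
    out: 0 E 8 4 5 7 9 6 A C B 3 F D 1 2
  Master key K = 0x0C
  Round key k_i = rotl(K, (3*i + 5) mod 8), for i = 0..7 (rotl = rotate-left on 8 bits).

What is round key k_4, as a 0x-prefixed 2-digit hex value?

K = 0x0C
k_0 = rotl(K, (3*0+5) mod 8) = rotl(K, 5) = 0x81
k_1 = rotl(K, (3*1+5) mod 8) = rotl(K, 0) = 0x0C
k_2 = rotl(K, (3*2+5) mod 8) = rotl(K, 3) = 0x60
k_3 = rotl(K, (3*3+5) mod 8) = rotl(K, 6) = 0x03
k_4 = rotl(K, (3*4+5) mod 8) = rotl(K, 1) = 0x18

0x18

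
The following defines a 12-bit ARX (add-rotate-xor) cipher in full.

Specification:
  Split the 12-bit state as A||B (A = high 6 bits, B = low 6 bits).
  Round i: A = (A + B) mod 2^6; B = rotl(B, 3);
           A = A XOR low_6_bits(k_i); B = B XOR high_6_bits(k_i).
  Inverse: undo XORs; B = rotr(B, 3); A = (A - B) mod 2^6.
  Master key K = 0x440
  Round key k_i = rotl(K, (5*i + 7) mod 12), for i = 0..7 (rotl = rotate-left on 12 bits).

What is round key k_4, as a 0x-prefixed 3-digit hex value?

K = 0x440
k_0 = rotl(K, (5*0+7) mod 12) = rotl(K, 7) = 0x022
k_1 = rotl(K, (5*1+7) mod 12) = rotl(K, 0) = 0x440
k_2 = rotl(K, (5*2+7) mod 12) = rotl(K, 5) = 0x808
k_3 = rotl(K, (5*3+7) mod 12) = rotl(K, 10) = 0x110
k_4 = rotl(K, (5*4+7) mod 12) = rotl(K, 3) = 0x202

0x202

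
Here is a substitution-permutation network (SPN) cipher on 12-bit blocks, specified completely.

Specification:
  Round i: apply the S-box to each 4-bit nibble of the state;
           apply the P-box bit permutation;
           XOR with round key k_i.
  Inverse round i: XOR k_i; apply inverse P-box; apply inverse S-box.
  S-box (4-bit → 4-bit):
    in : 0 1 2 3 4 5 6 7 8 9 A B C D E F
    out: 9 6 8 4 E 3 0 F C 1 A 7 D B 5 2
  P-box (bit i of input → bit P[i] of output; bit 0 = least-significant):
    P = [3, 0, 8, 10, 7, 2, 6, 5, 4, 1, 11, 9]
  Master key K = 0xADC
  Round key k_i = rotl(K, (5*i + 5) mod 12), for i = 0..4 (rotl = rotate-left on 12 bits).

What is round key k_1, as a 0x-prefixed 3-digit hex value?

0x2B7

K = 0xADC
k_0 = rotl(K, (5*0+5) mod 12) = rotl(K, 5) = 0xB95
k_1 = rotl(K, (5*1+5) mod 12) = rotl(K, 10) = 0x2B7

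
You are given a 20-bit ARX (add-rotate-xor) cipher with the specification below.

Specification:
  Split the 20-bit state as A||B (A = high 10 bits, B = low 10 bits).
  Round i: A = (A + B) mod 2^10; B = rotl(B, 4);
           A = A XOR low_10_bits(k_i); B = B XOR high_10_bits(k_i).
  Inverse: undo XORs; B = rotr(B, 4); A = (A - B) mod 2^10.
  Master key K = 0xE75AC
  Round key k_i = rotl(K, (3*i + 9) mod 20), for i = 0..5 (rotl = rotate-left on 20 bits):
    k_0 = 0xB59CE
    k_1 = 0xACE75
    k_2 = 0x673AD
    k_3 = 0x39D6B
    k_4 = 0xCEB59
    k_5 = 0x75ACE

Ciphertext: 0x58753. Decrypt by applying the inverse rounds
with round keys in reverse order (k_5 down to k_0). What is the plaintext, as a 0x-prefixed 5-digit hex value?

0xFBB25

s_0 = ciphertext = 0x58753
s_1 = InvRound(s_0, k_5) = 0x91D68
s_2 = InvRound(s_1, k_4) = 0x1E4A5
s_3 = InvRound(s_2, k_3) = 0x23884
s_4 = InvRound(s_3, k_2) = 0x44A11
s_5 = InvRound(s_4, k_1) = 0xB748A
s_6 = InvRound(s_5, k_0) = 0xFBB25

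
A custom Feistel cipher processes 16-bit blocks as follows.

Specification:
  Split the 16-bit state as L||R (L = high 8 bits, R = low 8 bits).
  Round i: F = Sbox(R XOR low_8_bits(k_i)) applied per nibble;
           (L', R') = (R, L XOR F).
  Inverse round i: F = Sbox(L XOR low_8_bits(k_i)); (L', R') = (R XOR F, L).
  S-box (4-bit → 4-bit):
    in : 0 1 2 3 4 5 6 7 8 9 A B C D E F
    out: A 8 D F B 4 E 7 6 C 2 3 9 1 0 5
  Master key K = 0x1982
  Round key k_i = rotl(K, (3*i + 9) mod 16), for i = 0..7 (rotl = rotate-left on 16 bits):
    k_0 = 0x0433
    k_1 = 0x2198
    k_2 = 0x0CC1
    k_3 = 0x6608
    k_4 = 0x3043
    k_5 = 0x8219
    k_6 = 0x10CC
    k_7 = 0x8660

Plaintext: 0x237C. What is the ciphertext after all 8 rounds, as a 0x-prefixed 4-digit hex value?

s_0 = plaintext = 0x237C
s_1 = Round(s_0, k_0) = 0x7C96
s_2 = Round(s_1, k_1) = 0x96DC
s_3 = Round(s_2, k_2) = 0xDC17
s_4 = Round(s_3, k_3) = 0x1759
s_5 = Round(s_4, k_4) = 0x5995
s_6 = Round(s_5, k_5) = 0x9530
s_7 = Round(s_6, k_6) = 0x30CC
s_8 = Round(s_7, k_7) = 0xCC19

0xCC19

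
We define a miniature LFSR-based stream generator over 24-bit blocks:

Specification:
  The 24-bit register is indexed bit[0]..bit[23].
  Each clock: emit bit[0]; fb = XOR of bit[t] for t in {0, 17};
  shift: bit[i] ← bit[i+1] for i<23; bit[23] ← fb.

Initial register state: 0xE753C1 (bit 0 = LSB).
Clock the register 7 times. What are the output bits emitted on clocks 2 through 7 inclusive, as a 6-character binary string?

000001

reg_0 = 0xE753C1
clock 1: out=1, reg = 0x73A9E0
clock 2: out=0, reg = 0xB9D4F0
clock 3: out=0, reg = 0x5CEA78
clock 4: out=0, reg = 0x2E753C
clock 5: out=0, reg = 0x973A9E
clock 6: out=0, reg = 0xCB9D4F
clock 7: out=1, reg = 0x65CEA7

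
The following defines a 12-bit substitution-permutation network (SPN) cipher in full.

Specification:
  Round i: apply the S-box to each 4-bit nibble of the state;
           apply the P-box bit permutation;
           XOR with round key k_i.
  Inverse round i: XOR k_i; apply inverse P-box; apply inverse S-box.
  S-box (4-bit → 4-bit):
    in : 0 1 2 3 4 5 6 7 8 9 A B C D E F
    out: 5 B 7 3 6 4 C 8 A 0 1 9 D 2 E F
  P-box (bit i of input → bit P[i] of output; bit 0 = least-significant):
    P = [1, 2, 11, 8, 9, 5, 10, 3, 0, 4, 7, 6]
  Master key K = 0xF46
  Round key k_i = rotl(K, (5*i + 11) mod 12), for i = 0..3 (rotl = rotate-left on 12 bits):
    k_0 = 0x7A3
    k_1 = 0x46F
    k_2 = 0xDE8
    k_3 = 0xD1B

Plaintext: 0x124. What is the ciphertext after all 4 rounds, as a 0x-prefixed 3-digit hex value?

0x4BE

s_0 = plaintext = 0x124
s_1 = Round(s_0, k_0) = 0x9D6
s_2 = Round(s_1, k_1) = 0xD4F
s_3 = Round(s_2, k_2) = 0x0DE
s_4 = Round(s_3, k_3) = 0x4BE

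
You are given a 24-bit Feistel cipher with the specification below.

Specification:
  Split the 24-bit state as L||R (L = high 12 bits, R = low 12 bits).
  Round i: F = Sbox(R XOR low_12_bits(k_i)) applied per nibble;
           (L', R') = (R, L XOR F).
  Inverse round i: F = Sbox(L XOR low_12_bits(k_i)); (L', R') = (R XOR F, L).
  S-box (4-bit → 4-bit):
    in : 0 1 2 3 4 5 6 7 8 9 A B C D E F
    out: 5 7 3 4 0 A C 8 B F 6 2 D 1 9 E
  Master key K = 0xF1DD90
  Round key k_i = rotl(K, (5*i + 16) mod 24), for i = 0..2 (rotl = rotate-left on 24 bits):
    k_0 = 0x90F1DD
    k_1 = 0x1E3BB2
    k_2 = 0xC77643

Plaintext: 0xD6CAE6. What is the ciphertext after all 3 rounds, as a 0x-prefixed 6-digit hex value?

s_0 = plaintext = 0xD6CAE6
s_1 = Round(s_0, k_0) = 0xAE6F2E
s_2 = Round(s_1, k_1) = 0xF2EA1B
s_3 = Round(s_2, k_2) = 0xA1B285

0xA1B285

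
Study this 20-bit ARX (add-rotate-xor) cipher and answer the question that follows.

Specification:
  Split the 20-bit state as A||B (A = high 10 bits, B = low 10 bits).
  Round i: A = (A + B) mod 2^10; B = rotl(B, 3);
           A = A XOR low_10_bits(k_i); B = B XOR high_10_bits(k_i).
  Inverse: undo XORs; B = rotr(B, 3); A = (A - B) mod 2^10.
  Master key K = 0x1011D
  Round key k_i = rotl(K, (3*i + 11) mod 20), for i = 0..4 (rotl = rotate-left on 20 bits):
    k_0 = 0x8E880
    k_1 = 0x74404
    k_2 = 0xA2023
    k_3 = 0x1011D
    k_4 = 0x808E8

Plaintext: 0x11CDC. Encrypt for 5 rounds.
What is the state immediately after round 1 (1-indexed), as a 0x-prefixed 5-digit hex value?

0x68CDB

s_0 = plaintext = 0x11CDC
s_1 = Round(s_0, k_0) = 0x68CDB
s_2 = Round(s_1, k_1) = 0x9EB08
s_3 = Round(s_2, k_2) = 0x686CE
s_4 = Round(s_3, k_3) = 0x5CA35
s_5 = Round(s_4, k_4) = 0xD3FAE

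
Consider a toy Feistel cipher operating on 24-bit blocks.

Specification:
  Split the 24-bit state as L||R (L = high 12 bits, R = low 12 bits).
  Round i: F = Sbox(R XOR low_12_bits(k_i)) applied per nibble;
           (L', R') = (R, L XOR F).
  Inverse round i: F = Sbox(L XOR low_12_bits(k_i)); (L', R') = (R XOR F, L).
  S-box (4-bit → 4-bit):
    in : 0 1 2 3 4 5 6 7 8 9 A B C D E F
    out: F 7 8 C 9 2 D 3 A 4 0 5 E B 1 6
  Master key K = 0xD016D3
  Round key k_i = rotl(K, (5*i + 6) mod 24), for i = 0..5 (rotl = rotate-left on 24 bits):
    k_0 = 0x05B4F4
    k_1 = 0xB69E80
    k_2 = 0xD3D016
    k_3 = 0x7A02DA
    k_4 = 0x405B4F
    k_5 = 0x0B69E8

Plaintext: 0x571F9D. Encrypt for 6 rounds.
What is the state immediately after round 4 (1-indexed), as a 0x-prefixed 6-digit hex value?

0x1512BA

s_0 = plaintext = 0x571F9D
s_1 = Round(s_0, k_0) = 0xF9D0A5
s_2 = Round(s_1, k_1) = 0x0A5E1F
s_3 = Round(s_2, k_2) = 0xE1F151
s_4 = Round(s_3, k_3) = 0x1512BA
s_5 = Round(s_4, k_4) = 0x2BA533
s_6 = Round(s_5, k_5) = 0x533C0F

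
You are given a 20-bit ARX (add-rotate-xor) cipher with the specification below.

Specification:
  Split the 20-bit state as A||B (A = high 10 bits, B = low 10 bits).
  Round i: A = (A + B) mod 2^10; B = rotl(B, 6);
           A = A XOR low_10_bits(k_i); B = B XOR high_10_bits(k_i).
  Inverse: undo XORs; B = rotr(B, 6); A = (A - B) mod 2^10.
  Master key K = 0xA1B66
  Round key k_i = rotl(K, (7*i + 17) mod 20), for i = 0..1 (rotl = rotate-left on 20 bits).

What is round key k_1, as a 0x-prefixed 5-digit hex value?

K = 0xA1B66
k_0 = rotl(K, (7*0+17) mod 20) = rotl(K, 17) = 0xD436C
k_1 = rotl(K, (7*1+17) mod 20) = rotl(K, 4) = 0x1B66A

0x1B66A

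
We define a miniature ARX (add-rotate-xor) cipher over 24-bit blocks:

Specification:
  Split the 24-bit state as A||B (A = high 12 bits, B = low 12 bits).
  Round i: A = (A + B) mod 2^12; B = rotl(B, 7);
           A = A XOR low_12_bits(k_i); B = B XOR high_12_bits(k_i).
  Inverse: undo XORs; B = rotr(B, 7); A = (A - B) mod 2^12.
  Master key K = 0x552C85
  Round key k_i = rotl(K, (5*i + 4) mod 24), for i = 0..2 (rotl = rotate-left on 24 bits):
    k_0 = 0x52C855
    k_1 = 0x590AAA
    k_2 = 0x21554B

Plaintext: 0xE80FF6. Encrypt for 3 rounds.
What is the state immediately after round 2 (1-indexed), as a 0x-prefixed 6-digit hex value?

s_0 = plaintext = 0xE80FF6
s_1 = Round(s_0, k_0) = 0x623E53
s_2 = Round(s_1, k_1) = 0xEDCC62
s_3 = Round(s_2, k_2) = 0xE75376

0xEDCC62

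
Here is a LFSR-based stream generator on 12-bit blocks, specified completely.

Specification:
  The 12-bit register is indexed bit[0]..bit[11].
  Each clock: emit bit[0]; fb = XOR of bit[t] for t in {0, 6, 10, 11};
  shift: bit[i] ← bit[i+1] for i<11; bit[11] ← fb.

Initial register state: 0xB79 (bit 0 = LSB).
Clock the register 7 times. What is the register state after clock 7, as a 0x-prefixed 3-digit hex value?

reg_0 = 0xB79
clock 1: out=1, reg = 0xDBC
clock 2: out=0, reg = 0x6DE
clock 3: out=0, reg = 0x36F
clock 4: out=1, reg = 0x1B7
clock 5: out=1, reg = 0x8DB
clock 6: out=1, reg = 0xC6D
clock 7: out=1, reg = 0x636

0x636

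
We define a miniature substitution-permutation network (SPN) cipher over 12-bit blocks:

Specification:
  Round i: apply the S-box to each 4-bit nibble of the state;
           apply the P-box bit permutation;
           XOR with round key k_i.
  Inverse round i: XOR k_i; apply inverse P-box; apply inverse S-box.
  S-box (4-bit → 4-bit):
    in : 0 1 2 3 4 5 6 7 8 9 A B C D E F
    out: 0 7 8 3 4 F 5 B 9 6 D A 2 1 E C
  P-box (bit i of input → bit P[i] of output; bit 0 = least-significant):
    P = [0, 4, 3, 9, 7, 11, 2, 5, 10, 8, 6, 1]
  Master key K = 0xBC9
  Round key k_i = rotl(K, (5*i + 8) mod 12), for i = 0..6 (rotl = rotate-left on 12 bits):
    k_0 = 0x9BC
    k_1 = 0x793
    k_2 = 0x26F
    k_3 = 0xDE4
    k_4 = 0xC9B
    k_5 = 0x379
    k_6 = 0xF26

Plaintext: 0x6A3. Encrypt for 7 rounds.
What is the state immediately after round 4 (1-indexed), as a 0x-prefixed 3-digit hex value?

s_0 = plaintext = 0x6A3
s_1 = Round(s_0, k_0) = 0xD49
s_2 = Round(s_1, k_1) = 0x38F
s_3 = Round(s_2, k_2) = 0x5C7
s_4 = Round(s_3, k_3) = 0x2B7
s_5 = Round(s_4, k_4) = 0x6A8
s_6 = Round(s_5, k_5) = 0x59C
s_7 = Round(s_6, k_6) = 0x270

0x2B7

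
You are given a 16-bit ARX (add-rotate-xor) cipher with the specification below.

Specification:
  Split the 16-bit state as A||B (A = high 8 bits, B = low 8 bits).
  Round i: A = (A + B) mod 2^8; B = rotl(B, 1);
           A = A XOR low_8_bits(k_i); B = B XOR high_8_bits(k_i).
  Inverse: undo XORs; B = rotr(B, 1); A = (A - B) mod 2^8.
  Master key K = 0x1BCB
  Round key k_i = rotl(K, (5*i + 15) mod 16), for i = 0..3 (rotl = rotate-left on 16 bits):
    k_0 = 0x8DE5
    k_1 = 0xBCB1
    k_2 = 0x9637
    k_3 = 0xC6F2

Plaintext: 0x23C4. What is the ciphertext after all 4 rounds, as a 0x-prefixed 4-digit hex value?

s_0 = plaintext = 0x23C4
s_1 = Round(s_0, k_0) = 0x0204
s_2 = Round(s_1, k_1) = 0xB7B4
s_3 = Round(s_2, k_2) = 0x5CFF
s_4 = Round(s_3, k_3) = 0xA939

0xA939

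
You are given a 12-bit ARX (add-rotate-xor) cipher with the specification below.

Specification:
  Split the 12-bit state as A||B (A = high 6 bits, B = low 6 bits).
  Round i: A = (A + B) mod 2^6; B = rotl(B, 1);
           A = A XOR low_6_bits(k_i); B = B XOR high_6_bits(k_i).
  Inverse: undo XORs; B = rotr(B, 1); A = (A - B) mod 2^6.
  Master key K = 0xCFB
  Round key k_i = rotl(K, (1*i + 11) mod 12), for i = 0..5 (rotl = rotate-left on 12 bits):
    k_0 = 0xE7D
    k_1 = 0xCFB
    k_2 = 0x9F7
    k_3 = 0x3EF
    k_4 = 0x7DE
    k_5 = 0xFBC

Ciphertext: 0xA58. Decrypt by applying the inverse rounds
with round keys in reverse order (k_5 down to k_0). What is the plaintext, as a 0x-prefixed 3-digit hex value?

s_0 = ciphertext = 0xA58
s_1 = InvRound(s_0, k_5) = 0x093
s_2 = InvRound(s_1, k_4) = 0x586
s_3 = InvRound(s_2, k_3) = 0x564
s_4 = InvRound(s_3, k_2) = 0x061
s_5 = InvRound(s_4, k_1) = 0xC49
s_6 = InvRound(s_5, k_0) = 0xD18

0xD18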